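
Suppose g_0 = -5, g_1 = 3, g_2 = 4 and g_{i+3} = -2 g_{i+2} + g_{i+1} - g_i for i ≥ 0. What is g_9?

g_3 = -2·4 + 3 - (-5) = 0
g_4 = -2·0 + 4 - 3 = 1
g_5 = -2·1 + 0 - 4 = -6
g_6 = -2·(-6) + 1 - 0 = 13
g_7 = -2·13 + (-6) - 1 = -33
g_8 = -2·(-33) + 13 - (-6) = 85
g_9 = -2·85 + (-33) - 13 = -216

-216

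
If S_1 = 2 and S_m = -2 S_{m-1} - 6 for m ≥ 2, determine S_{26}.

The fixed point is -6/(1 + 2) = -2, so S_m + 2 = -2(S_{m-1} + 2).
Hence S_m = 4·(-2)^{m-1} - 2.
S_{26} = 4·(-2)^{25} - 2 = 4·-33554432 - 2 = -134217730.

-134217730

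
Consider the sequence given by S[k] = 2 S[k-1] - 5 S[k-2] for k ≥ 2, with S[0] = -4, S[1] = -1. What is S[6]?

S[2] = 2·(-1) - 5·(-4) = 18
S[3] = 2·18 - 5·(-1) = 41
S[4] = 2·41 - 5·18 = -8
S[5] = 2·(-8) - 5·41 = -221
S[6] = 2·(-221) - 5·(-8) = -402

-402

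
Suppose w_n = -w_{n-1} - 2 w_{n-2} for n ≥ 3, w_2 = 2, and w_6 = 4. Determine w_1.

-1

Let w_1 = y.
w_3 = -2 - 2y
w_4 = -2 + 2y
w_5 = 6 + 2y
w_6 = -2 - 6y
So -2 - 6y = 4, giving y = -1.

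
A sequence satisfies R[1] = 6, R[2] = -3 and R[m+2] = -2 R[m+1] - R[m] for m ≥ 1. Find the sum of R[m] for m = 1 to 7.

R[3] = -2*(-3) - 6 = 0
R[4] = -2*0 - (-3) = 3
R[5] = -2*3 - 0 = -6
R[6] = -2*(-6) - 3 = 9
R[7] = -2*9 - (-6) = -12
Sum = 6 + (-3) + 0 + 3 + (-6) + 9 + (-12) = -3

-3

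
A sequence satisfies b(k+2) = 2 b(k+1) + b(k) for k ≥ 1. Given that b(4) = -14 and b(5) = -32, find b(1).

8

Rearranging, b(k-2) = b(k) - 2 b(k-1).
b(3) = -32 - 2·(-14) = -4
b(2) = -14 - 2·(-4) = -6
b(1) = -4 - 2·(-6) = 8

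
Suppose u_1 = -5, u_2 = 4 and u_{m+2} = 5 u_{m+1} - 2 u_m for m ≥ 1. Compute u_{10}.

u_3 = 5·4 - 2·(-5) = 30
u_4 = 5·30 - 2·4 = 142
u_5 = 5·142 - 2·30 = 650
u_6 = 5·650 - 2·142 = 2966
u_7 = 5·2966 - 2·650 = 13530
u_8 = 5·13530 - 2·2966 = 61718
u_9 = 5·61718 - 2·13530 = 281530
u_{10} = 5·281530 - 2·61718 = 1284214

1284214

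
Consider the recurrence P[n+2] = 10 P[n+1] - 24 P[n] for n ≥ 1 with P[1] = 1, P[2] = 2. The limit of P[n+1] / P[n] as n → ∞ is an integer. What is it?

The characteristic equation is r^2 - 10r + 24 = 0, which factors as (r - 6)(r - 4) = 0.
So the roots are 6 and 4. Since |6| > |4| and the coefficient of 6^n is non-zero, the ratio tends to 6.

6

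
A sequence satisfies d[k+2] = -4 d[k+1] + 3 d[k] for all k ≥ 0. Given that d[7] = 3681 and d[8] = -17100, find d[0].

Rearranging, d[k-2] = (d[k] + 4 d[k-1]) / 3.
d[6] = (-17100 + 4*3681) / 3 = -2376/3 = -792
d[5] = (3681 + 4*(-792)) / 3 = 513/3 = 171
d[4] = (-792 + 4*171) / 3 = -108/3 = -36
d[3] = (171 + 4*(-36)) / 3 = 27/3 = 9
d[2] = (-36 + 4*9) / 3 = 0/3 = 0
d[1] = (9 + 4*0) / 3 = 9/3 = 3
d[0] = (0 + 4*3) / 3 = 12/3 = 4

4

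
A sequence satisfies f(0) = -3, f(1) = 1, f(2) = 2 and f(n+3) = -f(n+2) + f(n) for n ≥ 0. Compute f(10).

-3

f(3) = -2 + (-3) = -5
f(4) = -(-5) + 1 = 6
f(5) = -6 + 2 = -4
f(6) = -(-4) + (-5) = -1
f(7) = -(-1) + 6 = 7
f(8) = -7 + (-4) = -11
f(9) = -(-11) + (-1) = 10
f(10) = -10 + 7 = -3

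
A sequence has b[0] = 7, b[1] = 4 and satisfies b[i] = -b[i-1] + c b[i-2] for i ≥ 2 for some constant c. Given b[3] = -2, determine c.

b[2] = -4 + 7c
b[3] = 4 - 3c
So 4 - 3c = -2, giving c = 2.

2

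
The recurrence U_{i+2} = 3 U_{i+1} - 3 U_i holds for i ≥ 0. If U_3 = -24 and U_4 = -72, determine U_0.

8

Rearranging, U_{i-2} = (U_i - 3 U_{i-1}) / -3.
U_2 = (-72 - 3*(-24)) / -3 = 0/-3 = 0
U_1 = (-24 - 3*0) / -3 = -24/-3 = 8
U_0 = (0 - 3*8) / -3 = -24/-3 = 8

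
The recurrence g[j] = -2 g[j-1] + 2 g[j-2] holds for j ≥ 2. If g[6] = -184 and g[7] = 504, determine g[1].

3

Rearranging, g[j-2] = (g[j] + 2 g[j-1]) / 2.
g[5] = (504 + 2(-184)) / 2 = 136/2 = 68
g[4] = (-184 + 2(68)) / 2 = -48/2 = -24
g[3] = (68 + 2(-24)) / 2 = 20/2 = 10
g[2] = (-24 + 2(10)) / 2 = -4/2 = -2
g[1] = (10 + 2(-2)) / 2 = 6/2 = 3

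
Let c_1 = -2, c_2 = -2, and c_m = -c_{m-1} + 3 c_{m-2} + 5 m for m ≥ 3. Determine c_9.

917

c_3 = -(-2) + 3(-2) + 15 = 11
c_4 = -11 + 3(-2) + 20 = 3
c_5 = -3 + 3(11) + 25 = 55
c_6 = -55 + 3(3) + 30 = -16
c_7 = -(-16) + 3(55) + 35 = 216
c_8 = -216 + 3(-16) + 40 = -224
c_9 = -(-224) + 3(216) + 45 = 917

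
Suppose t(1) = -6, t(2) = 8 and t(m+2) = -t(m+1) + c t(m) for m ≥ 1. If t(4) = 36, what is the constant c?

2

t(3) = -8 - 6c
t(4) = 8 + 14c
So 8 + 14c = 36, giving c = 2.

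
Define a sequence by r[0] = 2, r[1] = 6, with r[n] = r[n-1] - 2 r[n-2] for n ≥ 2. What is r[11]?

r[2] = 6 - 2(2) = 2
r[3] = 2 - 2(6) = -10
r[4] = (-10) - 2(2) = -14
r[5] = (-14) - 2(-10) = 6
r[6] = 6 - 2(-14) = 34
r[7] = 34 - 2(6) = 22
r[8] = 22 - 2(34) = -46
r[9] = (-46) - 2(22) = -90
r[10] = (-90) - 2(-46) = 2
r[11] = 2 - 2(-90) = 182

182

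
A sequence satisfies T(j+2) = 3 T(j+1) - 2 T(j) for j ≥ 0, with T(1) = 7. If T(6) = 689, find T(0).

Let T(0) = y.
T(2) = 21 - 2y
T(3) = 49 - 6y
T(4) = 105 - 14y
T(5) = 217 - 30y
T(6) = 441 - 62y
So 441 - 62y = 689, giving y = -4.

-4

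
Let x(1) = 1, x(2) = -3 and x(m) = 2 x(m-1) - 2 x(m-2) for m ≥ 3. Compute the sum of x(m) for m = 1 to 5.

x(3) = 2·(-3) - 2·1 = -8
x(4) = 2·(-8) - 2·(-3) = -10
x(5) = 2·(-10) - 2·(-8) = -4
Sum = 1 + (-3) + (-8) + (-10) + (-4) = -24

-24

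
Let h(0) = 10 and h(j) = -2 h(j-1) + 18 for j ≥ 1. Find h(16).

The fixed point is 18/(1 + 2) = 6, so h(j) - 6 = -2(h(j-1) - 6).
Hence h(j) = 4·(-2)^j + 6.
h(16) = 4·(-2)^{16} + 6 = 4·65536 + 6 = 262150.

262150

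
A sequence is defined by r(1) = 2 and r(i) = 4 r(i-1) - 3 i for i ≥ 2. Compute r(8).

-5452

r(2) = 4(2) - 6 = 2
r(3) = 4(2) - 9 = -1
r(4) = 4(-1) - 12 = -16
r(5) = 4(-16) - 15 = -79
r(6) = 4(-79) - 18 = -334
r(7) = 4(-334) - 21 = -1357
r(8) = 4(-1357) - 24 = -5452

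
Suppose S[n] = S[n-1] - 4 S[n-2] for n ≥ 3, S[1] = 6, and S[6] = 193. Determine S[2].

Let S[2] = v.
S[3] = -24 + v
S[4] = -24 - 3v
S[5] = 72 - 7v
S[6] = 168 + 5v
So 168 + 5v = 193, giving v = 5.

5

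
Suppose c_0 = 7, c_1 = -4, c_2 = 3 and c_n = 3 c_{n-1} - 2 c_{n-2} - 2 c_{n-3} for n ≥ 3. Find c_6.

35

c_3 = 3*3 - 2*(-4) - 2*7 = 3
c_4 = 3*3 - 2*3 - 2*(-4) = 11
c_5 = 3*11 - 2*3 - 2*3 = 21
c_6 = 3*21 - 2*11 - 2*3 = 35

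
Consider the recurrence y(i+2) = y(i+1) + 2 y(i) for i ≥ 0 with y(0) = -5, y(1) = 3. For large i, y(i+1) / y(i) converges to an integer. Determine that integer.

2

The characteristic equation is r^2 - r - 2 = 0, which factors as (r - 2)(r + 1) = 0.
So the roots are 2 and -1. Since |2| > |-1| and the coefficient of 2^i is non-zero, the ratio tends to 2.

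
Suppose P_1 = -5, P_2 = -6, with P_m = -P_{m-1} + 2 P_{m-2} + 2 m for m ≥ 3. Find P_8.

P_3 = -(-6) + 2*(-5) + 6 = 2
P_4 = -2 + 2*(-6) + 8 = -6
P_5 = -(-6) + 2*2 + 10 = 20
P_6 = -20 + 2*(-6) + 12 = -20
P_7 = -(-20) + 2*20 + 14 = 74
P_8 = -74 + 2*(-20) + 16 = -98

-98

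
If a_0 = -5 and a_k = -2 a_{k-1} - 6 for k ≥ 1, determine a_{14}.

-49154

The fixed point is -6/(1 + 2) = -2, so a_k + 2 = -2(a_{k-1} + 2).
Hence a_k = -3·(-2)^k - 2.
a_{14} = -3·(-2)^{14} - 2 = -3·16384 - 2 = -49154.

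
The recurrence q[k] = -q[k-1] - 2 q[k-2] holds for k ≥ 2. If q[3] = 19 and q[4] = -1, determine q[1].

-5

Rearranging, q[k-2] = (q[k] + q[k-1]) / -2.
q[2] = (-1 + 19) / -2 = 18/-2 = -9
q[1] = (19 + (-9)) / -2 = 10/-2 = -5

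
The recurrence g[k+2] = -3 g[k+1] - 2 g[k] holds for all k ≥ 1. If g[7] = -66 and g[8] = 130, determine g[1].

Rearranging, g[k-2] = (g[k] + 3 g[k-1]) / -2.
g[6] = (130 + 3·(-66)) / -2 = -68/-2 = 34
g[5] = (-66 + 3·34) / -2 = 36/-2 = -18
g[4] = (34 + 3·(-18)) / -2 = -20/-2 = 10
g[3] = (-18 + 3·10) / -2 = 12/-2 = -6
g[2] = (10 + 3·(-6)) / -2 = -8/-2 = 4
g[1] = (-6 + 3·4) / -2 = 6/-2 = -3

-3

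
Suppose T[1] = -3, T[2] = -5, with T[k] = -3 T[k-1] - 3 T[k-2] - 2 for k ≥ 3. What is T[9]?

-602

T[3] = -3*(-5) - 3*(-3) - 2 = 22
T[4] = -3*22 - 3*(-5) - 2 = -53
T[5] = -3*(-53) - 3*22 - 2 = 91
T[6] = -3*91 - 3*(-53) - 2 = -116
T[7] = -3*(-116) - 3*91 - 2 = 73
T[8] = -3*73 - 3*(-116) - 2 = 127
T[9] = -3*127 - 3*73 - 2 = -602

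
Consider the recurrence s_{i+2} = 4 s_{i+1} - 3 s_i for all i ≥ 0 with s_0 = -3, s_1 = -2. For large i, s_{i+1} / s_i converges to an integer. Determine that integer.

3

The characteristic equation is r^2 - 4r + 3 = 0, which factors as (r - 3)(r - 1) = 0.
So the roots are 3 and 1. Since |3| > |1| and the coefficient of 3^i is non-zero, the ratio tends to 3.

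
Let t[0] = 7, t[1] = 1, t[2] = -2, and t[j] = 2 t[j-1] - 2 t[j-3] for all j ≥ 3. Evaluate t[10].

168

t[3] = 2·(-2) - 2·7 = -18
t[4] = 2·(-18) - 2·1 = -38
t[5] = 2·(-38) - 2·(-2) = -72
t[6] = 2·(-72) - 2·(-18) = -108
t[7] = 2·(-108) - 2·(-38) = -140
t[8] = 2·(-140) - 2·(-72) = -136
t[9] = 2·(-136) - 2·(-108) = -56
t[10] = 2·(-56) - 2·(-140) = 168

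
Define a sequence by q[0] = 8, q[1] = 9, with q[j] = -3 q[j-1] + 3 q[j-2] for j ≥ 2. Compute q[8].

q[2] = -3(9) + 3(8) = -3
q[3] = -3(-3) + 3(9) = 36
q[4] = -3(36) + 3(-3) = -117
q[5] = -3(-117) + 3(36) = 459
q[6] = -3(459) + 3(-117) = -1728
q[7] = -3(-1728) + 3(459) = 6561
q[8] = -3(6561) + 3(-1728) = -24867

-24867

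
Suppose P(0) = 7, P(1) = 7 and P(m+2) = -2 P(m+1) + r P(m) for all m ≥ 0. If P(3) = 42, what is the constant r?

-2

P(2) = -14 + 7r
P(3) = 28 - 7r
So 28 - 7r = 42, giving r = -2.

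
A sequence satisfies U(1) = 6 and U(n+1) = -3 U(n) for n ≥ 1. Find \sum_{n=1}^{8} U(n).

-9840

U(2) = -3(6) = -18
U(3) = -3(-18) = 54
U(4) = -3(54) = -162
U(5) = -3(-162) = 486
U(6) = -3(486) = -1458
U(7) = -3(-1458) = 4374
U(8) = -3(4374) = -13122
Sum = 6 + (-18) + 54 + (-162) + 486 + (-1458) + 4374 + (-13122) = -9840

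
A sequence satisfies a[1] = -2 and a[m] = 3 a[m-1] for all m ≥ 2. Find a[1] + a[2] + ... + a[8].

-6560

a[2] = 3*(-2) = -6
a[3] = 3*(-6) = -18
a[4] = 3*(-18) = -54
a[5] = 3*(-54) = -162
a[6] = 3*(-162) = -486
a[7] = 3*(-486) = -1458
a[8] = 3*(-1458) = -4374
Sum = (-2) + (-6) + (-18) + (-54) + (-162) + (-486) + (-1458) + (-4374) = -6560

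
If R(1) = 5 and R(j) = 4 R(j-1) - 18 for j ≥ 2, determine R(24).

The fixed point is -18/(1 - 4) = 6, so R(j) - 6 = 4(R(j-1) - 6).
Hence R(j) = -1·4^{j-1} + 6.
R(24) = -1·4^{23} + 6 = -1·70368744177664 + 6 = -70368744177658.

-70368744177658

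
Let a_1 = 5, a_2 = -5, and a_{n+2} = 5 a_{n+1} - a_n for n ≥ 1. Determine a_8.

a_3 = 5(-5) - 5 = -30
a_4 = 5(-30) - (-5) = -145
a_5 = 5(-145) - (-30) = -695
a_6 = 5(-695) - (-145) = -3330
a_7 = 5(-3330) - (-695) = -15955
a_8 = 5(-15955) - (-3330) = -76445

-76445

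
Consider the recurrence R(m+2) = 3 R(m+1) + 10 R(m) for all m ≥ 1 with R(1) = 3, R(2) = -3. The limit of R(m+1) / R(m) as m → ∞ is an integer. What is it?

The characteristic equation is r^2 - 3r - 10 = 0, which factors as (r - 5)(r + 2) = 0.
So the roots are 5 and -2. Since |5| > |-2| and the coefficient of 5^m is non-zero, the ratio tends to 5.

5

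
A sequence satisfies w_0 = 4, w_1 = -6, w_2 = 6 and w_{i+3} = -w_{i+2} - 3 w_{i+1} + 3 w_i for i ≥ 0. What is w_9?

w_3 = -6 - 3·(-6) + 3·4 = 24
w_4 = -24 - 3·6 + 3·(-6) = -60
w_5 = -(-60) - 3·24 + 3·6 = 6
w_6 = -6 - 3·(-60) + 3·24 = 246
w_7 = -246 - 3·6 + 3·(-60) = -444
w_8 = -(-444) - 3·246 + 3·6 = -276
w_9 = -(-276) - 3·(-444) + 3·246 = 2346

2346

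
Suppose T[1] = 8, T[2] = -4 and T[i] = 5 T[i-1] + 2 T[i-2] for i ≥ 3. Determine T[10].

T[3] = 5*(-4) + 2*8 = -4
T[4] = 5*(-4) + 2*(-4) = -28
T[5] = 5*(-28) + 2*(-4) = -148
T[6] = 5*(-148) + 2*(-28) = -796
T[7] = 5*(-796) + 2*(-148) = -4276
T[8] = 5*(-4276) + 2*(-796) = -22972
T[9] = 5*(-22972) + 2*(-4276) = -123412
T[10] = 5*(-123412) + 2*(-22972) = -663004

-663004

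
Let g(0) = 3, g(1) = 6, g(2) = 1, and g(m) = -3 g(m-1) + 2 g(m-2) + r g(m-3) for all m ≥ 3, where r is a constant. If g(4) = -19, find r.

-2

g(3) = 9 + 3r
g(4) = -25 - 3r
So -25 - 3r = -19, giving r = -2.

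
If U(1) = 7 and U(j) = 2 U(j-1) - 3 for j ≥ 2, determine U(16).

131075

The fixed point is -3/(1 - 2) = 3, so U(j) - 3 = 2(U(j-1) - 3).
Hence U(j) = 4·2^{j-1} + 3.
U(16) = 4·2^{15} + 3 = 4·32768 + 3 = 131075.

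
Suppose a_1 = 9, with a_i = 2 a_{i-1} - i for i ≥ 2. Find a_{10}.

a_2 = 2(9) - 2 = 16
a_3 = 2(16) - 3 = 29
a_4 = 2(29) - 4 = 54
a_5 = 2(54) - 5 = 103
a_6 = 2(103) - 6 = 200
a_7 = 2(200) - 7 = 393
a_8 = 2(393) - 8 = 778
a_9 = 2(778) - 9 = 1547
a_{10} = 2(1547) - 10 = 3084

3084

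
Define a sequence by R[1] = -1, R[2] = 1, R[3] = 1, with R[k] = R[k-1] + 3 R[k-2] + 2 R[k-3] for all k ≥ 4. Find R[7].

R[4] = 1 + 3·1 + 2·(-1) = 2
R[5] = 2 + 3·1 + 2·1 = 7
R[6] = 7 + 3·2 + 2·1 = 15
R[7] = 15 + 3·7 + 2·2 = 40

40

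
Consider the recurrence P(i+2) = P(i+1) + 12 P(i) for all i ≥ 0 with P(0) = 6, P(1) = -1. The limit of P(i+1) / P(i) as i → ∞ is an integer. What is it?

The characteristic equation is r^2 - r - 12 = 0, which factors as (r - 4)(r + 3) = 0.
So the roots are 4 and -3. Since |4| > |-3| and the coefficient of 4^i is non-zero, the ratio tends to 4.

4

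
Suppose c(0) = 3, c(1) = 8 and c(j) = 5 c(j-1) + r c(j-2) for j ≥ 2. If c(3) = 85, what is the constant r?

-5

c(2) = 40 + 3r
c(3) = 200 + 23r
So 200 + 23r = 85, giving r = -5.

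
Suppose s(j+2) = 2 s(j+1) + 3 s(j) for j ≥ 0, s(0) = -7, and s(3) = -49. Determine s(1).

Let s(1) = y.
s(2) = -21 + 2y
s(3) = -42 + 7y
So -42 + 7y = -49, giving y = -1.

-1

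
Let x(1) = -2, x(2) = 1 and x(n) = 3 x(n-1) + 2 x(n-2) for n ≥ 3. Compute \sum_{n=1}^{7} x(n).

-86

x(3) = 3(1) + 2(-2) = -1
x(4) = 3(-1) + 2(1) = -1
x(5) = 3(-1) + 2(-1) = -5
x(6) = 3(-5) + 2(-1) = -17
x(7) = 3(-17) + 2(-5) = -61
Sum = (-2) + 1 + (-1) + (-1) + (-5) + (-17) + (-61) = -86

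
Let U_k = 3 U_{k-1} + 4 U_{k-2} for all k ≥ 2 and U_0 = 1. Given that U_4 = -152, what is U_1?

-4

Let U_1 = y.
U_2 = 4 + 3y
U_3 = 12 + 13y
U_4 = 52 + 51y
So 52 + 51y = -152, giving y = -4.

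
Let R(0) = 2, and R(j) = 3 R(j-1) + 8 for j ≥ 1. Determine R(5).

R(1) = 3*2 + 8 = 14
R(2) = 3*14 + 8 = 50
R(3) = 3*50 + 8 = 158
R(4) = 3*158 + 8 = 482
R(5) = 3*482 + 8 = 1454

1454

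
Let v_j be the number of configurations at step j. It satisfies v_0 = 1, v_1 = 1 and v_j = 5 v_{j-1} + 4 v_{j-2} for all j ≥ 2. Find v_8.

v_2 = 5(1) + 4(1) = 9
v_3 = 5(9) + 4(1) = 49
v_4 = 5(49) + 4(9) = 281
v_5 = 5(281) + 4(49) = 1601
v_6 = 5(1601) + 4(281) = 9129
v_7 = 5(9129) + 4(1601) = 52049
v_8 = 5(52049) + 4(9129) = 296761

296761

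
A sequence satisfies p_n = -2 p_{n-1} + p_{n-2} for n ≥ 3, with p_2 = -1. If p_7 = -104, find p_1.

Let p_1 = z.
p_3 = 2 + z
p_4 = -5 - 2z
p_5 = 12 + 5z
p_6 = -29 - 12z
p_7 = 70 + 29z
So 70 + 29z = -104, giving z = -6.

-6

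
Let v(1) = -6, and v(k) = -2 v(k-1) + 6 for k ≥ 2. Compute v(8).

1026

v(2) = -2·(-6) + 6 = 18
v(3) = -2·18 + 6 = -30
v(4) = -2·(-30) + 6 = 66
v(5) = -2·66 + 6 = -126
v(6) = -2·(-126) + 6 = 258
v(7) = -2·258 + 6 = -510
v(8) = -2·(-510) + 6 = 1026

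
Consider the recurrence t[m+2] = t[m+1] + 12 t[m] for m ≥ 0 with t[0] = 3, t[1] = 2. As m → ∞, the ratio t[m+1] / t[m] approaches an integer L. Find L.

4

The characteristic equation is r^2 - r - 12 = 0, which factors as (r - 4)(r + 3) = 0.
So the roots are 4 and -3. Since |4| > |-3| and the coefficient of 4^m is non-zero, the ratio tends to 4.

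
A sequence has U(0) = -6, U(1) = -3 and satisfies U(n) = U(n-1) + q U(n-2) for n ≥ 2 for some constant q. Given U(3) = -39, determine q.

U(2) = -3 - 6q
U(3) = -3 - 9q
So -3 - 9q = -39, giving q = 4.

4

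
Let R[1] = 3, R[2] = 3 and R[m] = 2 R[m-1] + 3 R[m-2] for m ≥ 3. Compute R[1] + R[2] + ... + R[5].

183

R[3] = 2·3 + 3·3 = 15
R[4] = 2·15 + 3·3 = 39
R[5] = 2·39 + 3·15 = 123
Sum = 3 + 3 + 15 + 39 + 123 = 183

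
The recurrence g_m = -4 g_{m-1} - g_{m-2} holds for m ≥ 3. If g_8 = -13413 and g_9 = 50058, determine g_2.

Rearranging, g_{m-2} = -(g_m + 4 g_{m-1}).
g_7 = -(50058 + 4·(-13413)) = 3594
g_6 = -(-13413 + 4·3594) = -963
g_5 = -(3594 + 4·(-963)) = 258
g_4 = -(-963 + 4·258) = -69
g_3 = -(258 + 4·(-69)) = 18
g_2 = -(-69 + 4·18) = -3

-3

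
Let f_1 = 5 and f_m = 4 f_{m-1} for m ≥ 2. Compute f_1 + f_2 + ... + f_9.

436905

f_2 = 4*5 = 20
f_3 = 4*20 = 80
f_4 = 4*80 = 320
f_5 = 4*320 = 1280
f_6 = 4*1280 = 5120
f_7 = 4*5120 = 20480
f_8 = 4*20480 = 81920
f_9 = 4*81920 = 327680
Sum = 5 + 20 + 80 + 320 + 1280 + 5120 + 20480 + 81920 + 327680 = 436905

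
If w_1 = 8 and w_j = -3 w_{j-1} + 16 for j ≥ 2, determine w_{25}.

1129718145928

The fixed point is 16/(1 + 3) = 4, so w_j - 4 = -3(w_{j-1} - 4).
Hence w_j = 4·(-3)^{j-1} + 4.
w_{25} = 4·(-3)^{24} + 4 = 4·282429536481 + 4 = 1129718145928.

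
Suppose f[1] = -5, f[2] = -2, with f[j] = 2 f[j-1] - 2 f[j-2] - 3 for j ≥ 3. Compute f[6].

f[3] = 2·(-2) - 2·(-5) - 3 = 3
f[4] = 2·3 - 2·(-2) - 3 = 7
f[5] = 2·7 - 2·3 - 3 = 5
f[6] = 2·5 - 2·7 - 3 = -7

-7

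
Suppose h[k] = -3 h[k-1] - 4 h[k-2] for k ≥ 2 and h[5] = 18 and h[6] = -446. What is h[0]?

-4

Rearranging, h[k-2] = (h[k] + 3 h[k-1]) / -4.
h[4] = (-446 + 3·18) / -4 = -392/-4 = 98
h[3] = (18 + 3·98) / -4 = 312/-4 = -78
h[2] = (98 + 3·(-78)) / -4 = -136/-4 = 34
h[1] = (-78 + 3·34) / -4 = 24/-4 = -6
h[0] = (34 + 3·(-6)) / -4 = 16/-4 = -4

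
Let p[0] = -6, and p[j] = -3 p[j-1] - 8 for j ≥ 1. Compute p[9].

p[1] = -3*(-6) - 8 = 10
p[2] = -3*10 - 8 = -38
p[3] = -3*(-38) - 8 = 106
p[4] = -3*106 - 8 = -326
p[5] = -3*(-326) - 8 = 970
p[6] = -3*970 - 8 = -2918
p[7] = -3*(-2918) - 8 = 8746
p[8] = -3*8746 - 8 = -26246
p[9] = -3*(-26246) - 8 = 78730

78730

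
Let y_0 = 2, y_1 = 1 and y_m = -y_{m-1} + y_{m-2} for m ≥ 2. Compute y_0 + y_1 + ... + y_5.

4

y_2 = -1 + 2 = 1
y_3 = -1 + 1 = 0
y_4 = -0 + 1 = 1
y_5 = -1 + 0 = -1
Sum = 2 + 1 + 1 + 0 + 1 + (-1) = 4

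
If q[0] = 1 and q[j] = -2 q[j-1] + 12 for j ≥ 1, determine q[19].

The fixed point is 12/(1 + 2) = 4, so q[j] - 4 = -2(q[j-1] - 4).
Hence q[j] = -3·(-2)^j + 4.
q[19] = -3·(-2)^{19} + 4 = -3·-524288 + 4 = 1572868.

1572868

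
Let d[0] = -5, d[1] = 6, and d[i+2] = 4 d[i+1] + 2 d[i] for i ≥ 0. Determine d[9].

d[2] = 4·6 + 2·(-5) = 14
d[3] = 4·14 + 2·6 = 68
d[4] = 4·68 + 2·14 = 300
d[5] = 4·300 + 2·68 = 1336
d[6] = 4·1336 + 2·300 = 5944
d[7] = 4·5944 + 2·1336 = 26448
d[8] = 4·26448 + 2·5944 = 117680
d[9] = 4·117680 + 2·26448 = 523616

523616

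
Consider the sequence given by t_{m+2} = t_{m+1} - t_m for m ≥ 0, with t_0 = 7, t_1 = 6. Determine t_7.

6

t_2 = 6 - 7 = -1
t_3 = (-1) - 6 = -7
t_4 = (-7) - (-1) = -6
t_5 = (-6) - (-7) = 1
t_6 = 1 - (-6) = 7
t_7 = 7 - 1 = 6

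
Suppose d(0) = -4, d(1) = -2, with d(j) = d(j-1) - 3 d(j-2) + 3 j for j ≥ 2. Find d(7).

220

d(2) = (-2) - 3·(-4) + 6 = 16
d(3) = 16 - 3·(-2) + 9 = 31
d(4) = 31 - 3·16 + 12 = -5
d(5) = (-5) - 3·31 + 15 = -83
d(6) = (-83) - 3·(-5) + 18 = -50
d(7) = (-50) - 3·(-83) + 21 = 220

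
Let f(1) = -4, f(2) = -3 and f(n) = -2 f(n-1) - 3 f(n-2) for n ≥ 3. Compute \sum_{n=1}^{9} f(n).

f(3) = -2·(-3) - 3·(-4) = 18
f(4) = -2·18 - 3·(-3) = -27
f(5) = -2·(-27) - 3·18 = 0
f(6) = -2·0 - 3·(-27) = 81
f(7) = -2·81 - 3·0 = -162
f(8) = -2·(-162) - 3·81 = 81
f(9) = -2·81 - 3·(-162) = 324
Sum = (-4) + (-3) + 18 + (-27) + 0 + 81 + (-162) + 81 + 324 = 308

308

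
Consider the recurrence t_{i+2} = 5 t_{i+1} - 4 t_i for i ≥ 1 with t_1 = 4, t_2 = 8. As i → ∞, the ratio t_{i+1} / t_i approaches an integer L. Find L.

4

The characteristic equation is r^2 - 5r + 4 = 0, which factors as (r - 4)(r - 1) = 0.
So the roots are 4 and 1. Since |4| > |1| and the coefficient of 4^i is non-zero, the ratio tends to 4.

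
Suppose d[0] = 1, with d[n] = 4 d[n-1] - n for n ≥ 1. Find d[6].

d[1] = 4*1 - 1 = 3
d[2] = 4*3 - 2 = 10
d[3] = 4*10 - 3 = 37
d[4] = 4*37 - 4 = 144
d[5] = 4*144 - 5 = 571
d[6] = 4*571 - 6 = 2278

2278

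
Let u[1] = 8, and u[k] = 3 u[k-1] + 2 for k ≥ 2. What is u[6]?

2186

u[2] = 3(8) + 2 = 26
u[3] = 3(26) + 2 = 80
u[4] = 3(80) + 2 = 242
u[5] = 3(242) + 2 = 728
u[6] = 3(728) + 2 = 2186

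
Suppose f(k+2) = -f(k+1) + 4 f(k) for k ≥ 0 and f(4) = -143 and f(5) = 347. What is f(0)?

-4

Rearranging, f(k-2) = (f(k) + f(k-1)) / 4.
f(3) = (347 + (-143)) / 4 = 204/4 = 51
f(2) = (-143 + 51) / 4 = -92/4 = -23
f(1) = (51 + (-23)) / 4 = 28/4 = 7
f(0) = (-23 + 7) / 4 = -16/4 = -4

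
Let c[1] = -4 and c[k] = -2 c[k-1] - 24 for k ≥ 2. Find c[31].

The fixed point is -24/(1 + 2) = -8, so c[k] + 8 = -2(c[k-1] + 8).
Hence c[k] = 4·(-2)^{k-1} - 8.
c[31] = 4·(-2)^{30} - 8 = 4·1073741824 - 8 = 4294967288.

4294967288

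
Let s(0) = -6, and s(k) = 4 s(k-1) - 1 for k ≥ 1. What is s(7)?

s(1) = 4*(-6) - 1 = -25
s(2) = 4*(-25) - 1 = -101
s(3) = 4*(-101) - 1 = -405
s(4) = 4*(-405) - 1 = -1621
s(5) = 4*(-1621) - 1 = -6485
s(6) = 4*(-6485) - 1 = -25941
s(7) = 4*(-25941) - 1 = -103765

-103765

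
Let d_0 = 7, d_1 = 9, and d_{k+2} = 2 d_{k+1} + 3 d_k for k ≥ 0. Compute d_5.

969

d_2 = 2*9 + 3*7 = 39
d_3 = 2*39 + 3*9 = 105
d_4 = 2*105 + 3*39 = 327
d_5 = 2*327 + 3*105 = 969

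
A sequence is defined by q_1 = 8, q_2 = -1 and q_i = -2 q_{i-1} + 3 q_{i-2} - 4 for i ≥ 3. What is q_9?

q_3 = -2·(-1) + 3·8 - 4 = 22
q_4 = -2·22 + 3·(-1) - 4 = -51
q_5 = -2·(-51) + 3·22 - 4 = 164
q_6 = -2·164 + 3·(-51) - 4 = -485
q_7 = -2·(-485) + 3·164 - 4 = 1458
q_8 = -2·1458 + 3·(-485) - 4 = -4375
q_9 = -2·(-4375) + 3·1458 - 4 = 13120

13120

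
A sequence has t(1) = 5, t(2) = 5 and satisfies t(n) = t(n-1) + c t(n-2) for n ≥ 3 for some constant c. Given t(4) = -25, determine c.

t(3) = 5 + 5c
t(4) = 5 + 10c
So 5 + 10c = -25, giving c = -3.

-3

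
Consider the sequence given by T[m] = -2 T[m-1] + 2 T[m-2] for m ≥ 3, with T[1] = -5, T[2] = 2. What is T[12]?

T[3] = -2·2 + 2·(-5) = -14
T[4] = -2·(-14) + 2·2 = 32
T[5] = -2·32 + 2·(-14) = -92
T[6] = -2·(-92) + 2·32 = 248
T[7] = -2·248 + 2·(-92) = -680
T[8] = -2·(-680) + 2·248 = 1856
T[9] = -2·1856 + 2·(-680) = -5072
T[10] = -2·(-5072) + 2·1856 = 13856
T[11] = -2·13856 + 2·(-5072) = -37856
T[12] = -2·(-37856) + 2·13856 = 103424

103424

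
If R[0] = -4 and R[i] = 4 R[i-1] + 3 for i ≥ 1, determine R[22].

-52776558133249

The fixed point is 3/(1 - 4) = -1, so R[i] + 1 = 4(R[i-1] + 1).
Hence R[i] = -3·4^i - 1.
R[22] = -3·4^{22} - 1 = -3·17592186044416 - 1 = -52776558133249.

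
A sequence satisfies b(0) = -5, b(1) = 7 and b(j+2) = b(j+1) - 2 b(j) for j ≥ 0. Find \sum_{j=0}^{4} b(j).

-9

b(2) = 7 - 2·(-5) = 17
b(3) = 17 - 2·7 = 3
b(4) = 3 - 2·17 = -31
Sum = (-5) + 7 + 17 + 3 + (-31) = -9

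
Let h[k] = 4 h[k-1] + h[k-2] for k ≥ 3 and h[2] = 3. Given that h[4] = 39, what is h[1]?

Let h[1] = v.
h[3] = 12 + v
h[4] = 51 + 4v
So 51 + 4v = 39, giving v = -3.

-3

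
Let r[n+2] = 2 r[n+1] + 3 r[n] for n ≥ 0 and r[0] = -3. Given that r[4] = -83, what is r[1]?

-1

Let r[1] = v.
r[2] = -9 + 2v
r[3] = -18 + 7v
r[4] = -63 + 20v
So -63 + 20v = -83, giving v = -1.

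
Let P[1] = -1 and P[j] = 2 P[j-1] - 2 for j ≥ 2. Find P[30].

-1610612734

The fixed point is -2/(1 - 2) = 2, so P[j] - 2 = 2(P[j-1] - 2).
Hence P[j] = -3·2^{j-1} + 2.
P[30] = -3·2^{29} + 2 = -3·536870912 + 2 = -1610612734.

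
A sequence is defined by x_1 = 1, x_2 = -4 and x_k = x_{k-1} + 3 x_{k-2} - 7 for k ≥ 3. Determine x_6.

-146

x_3 = (-4) + 3*1 - 7 = -8
x_4 = (-8) + 3*(-4) - 7 = -27
x_5 = (-27) + 3*(-8) - 7 = -58
x_6 = (-58) + 3*(-27) - 7 = -146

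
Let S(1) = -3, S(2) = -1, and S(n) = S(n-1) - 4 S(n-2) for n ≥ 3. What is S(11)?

-2357

S(3) = (-1) - 4*(-3) = 11
S(4) = 11 - 4*(-1) = 15
S(5) = 15 - 4*11 = -29
S(6) = (-29) - 4*15 = -89
S(7) = (-89) - 4*(-29) = 27
S(8) = 27 - 4*(-89) = 383
S(9) = 383 - 4*27 = 275
S(10) = 275 - 4*383 = -1257
S(11) = (-1257) - 4*275 = -2357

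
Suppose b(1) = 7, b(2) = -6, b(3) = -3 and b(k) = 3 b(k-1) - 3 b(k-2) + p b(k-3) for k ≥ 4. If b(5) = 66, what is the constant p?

2

b(4) = 9 + 7p
b(5) = 36 + 15p
So 36 + 15p = 66, giving p = 2.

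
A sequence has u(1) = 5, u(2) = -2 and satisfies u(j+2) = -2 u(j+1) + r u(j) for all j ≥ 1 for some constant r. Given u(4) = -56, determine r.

u(3) = 4 + 5r
u(4) = -8 - 12r
So -8 - 12r = -56, giving r = 4.

4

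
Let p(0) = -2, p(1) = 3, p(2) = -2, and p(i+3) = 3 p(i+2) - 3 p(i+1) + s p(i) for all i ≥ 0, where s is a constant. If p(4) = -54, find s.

p(3) = -15 - 2s
p(4) = -39 - 3s
So -39 - 3s = -54, giving s = 5.

5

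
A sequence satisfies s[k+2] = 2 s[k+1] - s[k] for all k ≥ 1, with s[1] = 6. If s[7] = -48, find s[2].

-3

Let s[2] = y.
s[3] = -6 + 2y
s[4] = -12 + 3y
s[5] = -18 + 4y
s[6] = -24 + 5y
s[7] = -30 + 6y
So -30 + 6y = -48, giving y = -3.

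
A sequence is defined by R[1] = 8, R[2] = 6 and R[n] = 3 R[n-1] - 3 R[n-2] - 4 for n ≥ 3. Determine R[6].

-238

R[3] = 3(6) - 3(8) - 4 = -10
R[4] = 3(-10) - 3(6) - 4 = -52
R[5] = 3(-52) - 3(-10) - 4 = -130
R[6] = 3(-130) - 3(-52) - 4 = -238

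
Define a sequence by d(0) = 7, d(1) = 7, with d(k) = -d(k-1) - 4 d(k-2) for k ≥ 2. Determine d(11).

d(2) = -7 - 4*7 = -35
d(3) = -(-35) - 4*7 = 7
d(4) = -7 - 4*(-35) = 133
d(5) = -133 - 4*7 = -161
d(6) = -(-161) - 4*133 = -371
d(7) = -(-371) - 4*(-161) = 1015
d(8) = -1015 - 4*(-371) = 469
d(9) = -469 - 4*1015 = -4529
d(10) = -(-4529) - 4*469 = 2653
d(11) = -2653 - 4*(-4529) = 15463

15463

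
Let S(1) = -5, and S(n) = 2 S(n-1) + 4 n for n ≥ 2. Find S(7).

S(2) = 2(-5) + 8 = -2
S(3) = 2(-2) + 12 = 8
S(4) = 2(8) + 16 = 32
S(5) = 2(32) + 20 = 84
S(6) = 2(84) + 24 = 192
S(7) = 2(192) + 28 = 412

412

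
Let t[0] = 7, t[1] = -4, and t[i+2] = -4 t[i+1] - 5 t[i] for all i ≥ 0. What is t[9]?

-6964

t[2] = -4·(-4) - 5·7 = -19
t[3] = -4·(-19) - 5·(-4) = 96
t[4] = -4·96 - 5·(-19) = -289
t[5] = -4·(-289) - 5·96 = 676
t[6] = -4·676 - 5·(-289) = -1259
t[7] = -4·(-1259) - 5·676 = 1656
t[8] = -4·1656 - 5·(-1259) = -329
t[9] = -4·(-329) - 5·1656 = -6964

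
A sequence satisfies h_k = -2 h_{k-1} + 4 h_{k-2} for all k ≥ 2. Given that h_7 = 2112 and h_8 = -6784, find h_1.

5

Rearranging, h_{k-2} = (h_k + 2 h_{k-1}) / 4.
h_6 = (-6784 + 2(2112)) / 4 = -2560/4 = -640
h_5 = (2112 + 2(-640)) / 4 = 832/4 = 208
h_4 = (-640 + 2(208)) / 4 = -224/4 = -56
h_3 = (208 + 2(-56)) / 4 = 96/4 = 24
h_2 = (-56 + 2(24)) / 4 = -8/4 = -2
h_1 = (24 + 2(-2)) / 4 = 20/4 = 5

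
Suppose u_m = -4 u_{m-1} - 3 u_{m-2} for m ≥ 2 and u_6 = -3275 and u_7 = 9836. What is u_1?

8

Rearranging, u_{m-2} = (u_m + 4 u_{m-1}) / -3.
u_5 = (9836 + 4*(-3275)) / -3 = -3264/-3 = 1088
u_4 = (-3275 + 4*1088) / -3 = 1077/-3 = -359
u_3 = (1088 + 4*(-359)) / -3 = -348/-3 = 116
u_2 = (-359 + 4*116) / -3 = 105/-3 = -35
u_1 = (116 + 4*(-35)) / -3 = -24/-3 = 8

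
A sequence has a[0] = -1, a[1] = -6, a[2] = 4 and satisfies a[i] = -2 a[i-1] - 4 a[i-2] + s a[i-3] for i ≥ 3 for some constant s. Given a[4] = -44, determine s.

a[3] = 16 - s
a[4] = -48 - 4s
So -48 - 4s = -44, giving s = -1.

-1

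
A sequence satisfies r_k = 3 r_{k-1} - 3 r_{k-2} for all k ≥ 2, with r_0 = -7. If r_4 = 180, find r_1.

Let r_1 = w.
r_2 = 21 + 3w
r_3 = 63 + 6w
r_4 = 126 + 9w
So 126 + 9w = 180, giving w = 6.

6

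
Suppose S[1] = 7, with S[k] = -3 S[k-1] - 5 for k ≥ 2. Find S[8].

S[2] = -3*7 - 5 = -26
S[3] = -3*(-26) - 5 = 73
S[4] = -3*73 - 5 = -224
S[5] = -3*(-224) - 5 = 667
S[6] = -3*667 - 5 = -2006
S[7] = -3*(-2006) - 5 = 6013
S[8] = -3*6013 - 5 = -18044

-18044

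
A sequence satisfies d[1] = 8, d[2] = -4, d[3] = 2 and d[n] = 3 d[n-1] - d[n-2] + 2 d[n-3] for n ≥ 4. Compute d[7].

d[4] = 3·2 - (-4) + 2·8 = 26
d[5] = 3·26 - 2 + 2·(-4) = 68
d[6] = 3·68 - 26 + 2·2 = 182
d[7] = 3·182 - 68 + 2·26 = 530

530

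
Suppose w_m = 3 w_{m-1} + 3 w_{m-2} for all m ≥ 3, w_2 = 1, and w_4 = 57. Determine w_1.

Let w_1 = x.
w_3 = 3 + 3x
w_4 = 12 + 9x
So 12 + 9x = 57, giving x = 5.

5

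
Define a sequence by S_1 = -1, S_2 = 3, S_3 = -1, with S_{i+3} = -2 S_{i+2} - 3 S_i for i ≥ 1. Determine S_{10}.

S_4 = -2·(-1) - 3·(-1) = 5
S_5 = -2·5 - 3·3 = -19
S_6 = -2·(-19) - 3·(-1) = 41
S_7 = -2·41 - 3·5 = -97
S_8 = -2·(-97) - 3·(-19) = 251
S_9 = -2·251 - 3·41 = -625
S_{10} = -2·(-625) - 3·(-97) = 1541

1541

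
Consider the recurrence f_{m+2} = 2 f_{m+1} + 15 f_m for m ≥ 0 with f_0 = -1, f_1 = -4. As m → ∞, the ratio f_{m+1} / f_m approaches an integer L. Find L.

5

The characteristic equation is r^2 - 2r - 15 = 0, which factors as (r - 5)(r + 3) = 0.
So the roots are 5 and -3. Since |5| > |-3| and the coefficient of 5^m is non-zero, the ratio tends to 5.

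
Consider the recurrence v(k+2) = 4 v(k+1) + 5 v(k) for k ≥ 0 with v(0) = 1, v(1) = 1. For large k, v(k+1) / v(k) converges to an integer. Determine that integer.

5

The characteristic equation is r^2 - 4r - 5 = 0, which factors as (r - 5)(r + 1) = 0.
So the roots are 5 and -1. Since |5| > |-1| and the coefficient of 5^k is non-zero, the ratio tends to 5.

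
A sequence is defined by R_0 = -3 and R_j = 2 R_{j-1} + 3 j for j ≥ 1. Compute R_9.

R_1 = 2*(-3) + 3 = -3
R_2 = 2*(-3) + 6 = 0
R_3 = 2*0 + 9 = 9
R_4 = 2*9 + 12 = 30
R_5 = 2*30 + 15 = 75
R_6 = 2*75 + 18 = 168
R_7 = 2*168 + 21 = 357
R_8 = 2*357 + 24 = 738
R_9 = 2*738 + 27 = 1503

1503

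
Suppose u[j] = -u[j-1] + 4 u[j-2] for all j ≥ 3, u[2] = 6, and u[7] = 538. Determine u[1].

Let u[1] = w.
u[3] = -6 + 4w
u[4] = 30 - 4w
u[5] = -54 + 20w
u[6] = 174 - 36w
u[7] = -390 + 116w
So -390 + 116w = 538, giving w = 8.

8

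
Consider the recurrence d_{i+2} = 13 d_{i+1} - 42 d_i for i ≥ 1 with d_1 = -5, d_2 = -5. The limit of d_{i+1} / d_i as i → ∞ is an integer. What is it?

The characteristic equation is r^2 - 13r + 42 = 0, which factors as (r - 7)(r - 6) = 0.
So the roots are 7 and 6. Since |7| > |6| and the coefficient of 7^i is non-zero, the ratio tends to 7.

7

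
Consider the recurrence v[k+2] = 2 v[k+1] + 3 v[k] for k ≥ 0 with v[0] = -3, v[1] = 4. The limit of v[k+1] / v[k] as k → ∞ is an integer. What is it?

3

The characteristic equation is r^2 - 2r - 3 = 0, which factors as (r - 3)(r + 1) = 0.
So the roots are 3 and -1. Since |3| > |-1| and the coefficient of 3^k is non-zero, the ratio tends to 3.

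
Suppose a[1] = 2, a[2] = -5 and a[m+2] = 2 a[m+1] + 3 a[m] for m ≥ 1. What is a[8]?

a[3] = 2·(-5) + 3·2 = -4
a[4] = 2·(-4) + 3·(-5) = -23
a[5] = 2·(-23) + 3·(-4) = -58
a[6] = 2·(-58) + 3·(-23) = -185
a[7] = 2·(-185) + 3·(-58) = -544
a[8] = 2·(-544) + 3·(-185) = -1643

-1643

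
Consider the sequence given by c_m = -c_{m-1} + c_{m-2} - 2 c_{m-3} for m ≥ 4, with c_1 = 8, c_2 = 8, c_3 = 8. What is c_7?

c_4 = -8 + 8 - 2·8 = -16
c_5 = -(-16) + 8 - 2·8 = 8
c_6 = -8 + (-16) - 2·8 = -40
c_7 = -(-40) + 8 - 2·(-16) = 80

80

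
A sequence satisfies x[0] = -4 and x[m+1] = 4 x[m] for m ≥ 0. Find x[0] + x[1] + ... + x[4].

-1364

x[1] = 4*(-4) = -16
x[2] = 4*(-16) = -64
x[3] = 4*(-64) = -256
x[4] = 4*(-256) = -1024
Sum = (-4) + (-16) + (-64) + (-256) + (-1024) = -1364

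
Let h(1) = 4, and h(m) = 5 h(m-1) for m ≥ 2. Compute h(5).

2500

h(2) = 5·4 = 20
h(3) = 5·20 = 100
h(4) = 5·100 = 500
h(5) = 5·500 = 2500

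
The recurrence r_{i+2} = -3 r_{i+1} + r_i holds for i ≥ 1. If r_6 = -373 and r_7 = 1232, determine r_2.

-1

Rearranging, r_{i-2} = r_i + 3 r_{i-1}.
r_5 = 1232 + 3(-373) = 113
r_4 = -373 + 3(113) = -34
r_3 = 113 + 3(-34) = 11
r_2 = -34 + 3(11) = -1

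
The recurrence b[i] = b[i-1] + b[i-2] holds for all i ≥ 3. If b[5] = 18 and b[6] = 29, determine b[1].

Rearranging, b[i-2] = b[i] - b[i-1].
b[4] = 29 - 18 = 11
b[3] = 18 - 11 = 7
b[2] = 11 - 7 = 4
b[1] = 7 - 4 = 3

3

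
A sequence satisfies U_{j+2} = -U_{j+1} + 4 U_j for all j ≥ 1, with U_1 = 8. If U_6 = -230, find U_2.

2

Let U_2 = v.
U_3 = 32 - v
U_4 = -32 + 5v
U_5 = 160 - 9v
U_6 = -288 + 29v
So -288 + 29v = -230, giving v = 2.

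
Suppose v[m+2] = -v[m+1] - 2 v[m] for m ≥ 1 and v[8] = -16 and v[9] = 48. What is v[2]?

Rearranging, v[m-2] = (v[m] + v[m-1]) / -2.
v[7] = (48 + (-16)) / -2 = 32/-2 = -16
v[6] = (-16 + (-16)) / -2 = -32/-2 = 16
v[5] = (-16 + 16) / -2 = 0/-2 = 0
v[4] = (16 + 0) / -2 = 16/-2 = -8
v[3] = (0 + (-8)) / -2 = -8/-2 = 4
v[2] = (-8 + 4) / -2 = -4/-2 = 2

2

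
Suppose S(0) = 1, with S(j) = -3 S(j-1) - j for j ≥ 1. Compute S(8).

7789

S(1) = -3*1 - 1 = -4
S(2) = -3*(-4) - 2 = 10
S(3) = -3*10 - 3 = -33
S(4) = -3*(-33) - 4 = 95
S(5) = -3*95 - 5 = -290
S(6) = -3*(-290) - 6 = 864
S(7) = -3*864 - 7 = -2599
S(8) = -3*(-2599) - 8 = 7789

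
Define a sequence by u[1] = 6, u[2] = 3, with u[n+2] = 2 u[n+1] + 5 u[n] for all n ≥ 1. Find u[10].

u[3] = 2(3) + 5(6) = 36
u[4] = 2(36) + 5(3) = 87
u[5] = 2(87) + 5(36) = 354
u[6] = 2(354) + 5(87) = 1143
u[7] = 2(1143) + 5(354) = 4056
u[8] = 2(4056) + 5(1143) = 13827
u[9] = 2(13827) + 5(4056) = 47934
u[10] = 2(47934) + 5(13827) = 165003

165003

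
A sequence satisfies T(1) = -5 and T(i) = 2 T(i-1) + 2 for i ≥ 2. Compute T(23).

The fixed point is 2/(1 - 2) = -2, so T(i) + 2 = 2(T(i-1) + 2).
Hence T(i) = -3·2^{i-1} - 2.
T(23) = -3·2^{22} - 2 = -3·4194304 - 2 = -12582914.

-12582914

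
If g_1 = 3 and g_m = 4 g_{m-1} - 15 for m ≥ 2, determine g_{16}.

-2147483643

The fixed point is -15/(1 - 4) = 5, so g_m - 5 = 4(g_{m-1} - 5).
Hence g_m = -2·4^{m-1} + 5.
g_{16} = -2·4^{15} + 5 = -2·1073741824 + 5 = -2147483643.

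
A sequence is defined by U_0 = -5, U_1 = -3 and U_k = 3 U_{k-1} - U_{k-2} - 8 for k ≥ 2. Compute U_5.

-324

U_2 = 3·(-3) - (-5) - 8 = -12
U_3 = 3·(-12) - (-3) - 8 = -41
U_4 = 3·(-41) - (-12) - 8 = -119
U_5 = 3·(-119) - (-41) - 8 = -324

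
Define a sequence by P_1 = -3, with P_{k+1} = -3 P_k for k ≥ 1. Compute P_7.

-2187

P_2 = -3·(-3) = 9
P_3 = -3·9 = -27
P_4 = -3·(-27) = 81
P_5 = -3·81 = -243
P_6 = -3·(-243) = 729
P_7 = -3·729 = -2187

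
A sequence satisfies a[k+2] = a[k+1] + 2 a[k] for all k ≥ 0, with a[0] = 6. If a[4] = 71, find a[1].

7

Let a[1] = z.
a[2] = 12 + z
a[3] = 12 + 3z
a[4] = 36 + 5z
So 36 + 5z = 71, giving z = 7.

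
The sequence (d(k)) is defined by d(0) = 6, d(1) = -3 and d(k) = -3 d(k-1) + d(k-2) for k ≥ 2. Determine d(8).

d(2) = -3(-3) + 6 = 15
d(3) = -3(15) + (-3) = -48
d(4) = -3(-48) + 15 = 159
d(5) = -3(159) + (-48) = -525
d(6) = -3(-525) + 159 = 1734
d(7) = -3(1734) + (-525) = -5727
d(8) = -3(-5727) + 1734 = 18915

18915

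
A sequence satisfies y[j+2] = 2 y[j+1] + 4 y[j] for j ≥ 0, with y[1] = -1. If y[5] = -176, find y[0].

-1

Let y[0] = x.
y[2] = -2 + 4x
y[3] = -8 + 8x
y[4] = -24 + 32x
y[5] = -80 + 96x
So -80 + 96x = -176, giving x = -1.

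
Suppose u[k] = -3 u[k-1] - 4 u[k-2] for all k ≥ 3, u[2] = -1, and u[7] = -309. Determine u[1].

Let u[1] = z.
u[3] = 3 - 4z
u[4] = -5 + 12z
u[5] = 3 - 20z
u[6] = 11 + 12z
u[7] = -45 + 44z
So -45 + 44z = -309, giving z = -6.

-6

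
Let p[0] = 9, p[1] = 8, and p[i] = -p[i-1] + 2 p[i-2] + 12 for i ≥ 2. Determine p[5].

-26

p[2] = -8 + 2*9 + 12 = 22
p[3] = -22 + 2*8 + 12 = 6
p[4] = -6 + 2*22 + 12 = 50
p[5] = -50 + 2*6 + 12 = -26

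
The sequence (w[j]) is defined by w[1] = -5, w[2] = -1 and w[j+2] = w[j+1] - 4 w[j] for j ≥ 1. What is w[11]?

-3725

w[3] = (-1) - 4(-5) = 19
w[4] = 19 - 4(-1) = 23
w[5] = 23 - 4(19) = -53
w[6] = (-53) - 4(23) = -145
w[7] = (-145) - 4(-53) = 67
w[8] = 67 - 4(-145) = 647
w[9] = 647 - 4(67) = 379
w[10] = 379 - 4(647) = -2209
w[11] = (-2209) - 4(379) = -3725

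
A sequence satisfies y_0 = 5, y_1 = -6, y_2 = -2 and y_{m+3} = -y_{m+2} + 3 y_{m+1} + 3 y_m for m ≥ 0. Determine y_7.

59

y_3 = -(-2) + 3·(-6) + 3·5 = -1
y_4 = -(-1) + 3·(-2) + 3·(-6) = -23
y_5 = -(-23) + 3·(-1) + 3·(-2) = 14
y_6 = -14 + 3·(-23) + 3·(-1) = -86
y_7 = -(-86) + 3·14 + 3·(-23) = 59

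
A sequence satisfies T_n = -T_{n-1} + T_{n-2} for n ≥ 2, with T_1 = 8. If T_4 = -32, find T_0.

Let T_0 = y.
T_2 = -8 + y
T_3 = 16 - y
T_4 = -24 + 2y
So -24 + 2y = -32, giving y = -4.

-4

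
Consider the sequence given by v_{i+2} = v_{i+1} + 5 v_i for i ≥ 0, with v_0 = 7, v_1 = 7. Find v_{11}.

340032

v_2 = 7 + 5*7 = 42
v_3 = 42 + 5*7 = 77
v_4 = 77 + 5*42 = 287
v_5 = 287 + 5*77 = 672
v_6 = 672 + 5*287 = 2107
v_7 = 2107 + 5*672 = 5467
v_8 = 5467 + 5*2107 = 16002
v_9 = 16002 + 5*5467 = 43337
v_{10} = 43337 + 5*16002 = 123347
v_{11} = 123347 + 5*43337 = 340032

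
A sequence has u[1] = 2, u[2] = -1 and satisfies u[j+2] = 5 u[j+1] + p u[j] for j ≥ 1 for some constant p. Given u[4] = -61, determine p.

u[3] = -5 + 2p
u[4] = -25 + 9p
So -25 + 9p = -61, giving p = -4.

-4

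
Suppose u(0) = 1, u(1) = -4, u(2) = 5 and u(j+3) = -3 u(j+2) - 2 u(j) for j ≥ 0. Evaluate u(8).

u(3) = -3·5 - 2·1 = -17
u(4) = -3·(-17) - 2·(-4) = 59
u(5) = -3·59 - 2·5 = -187
u(6) = -3·(-187) - 2·(-17) = 595
u(7) = -3·595 - 2·59 = -1903
u(8) = -3·(-1903) - 2·(-187) = 6083

6083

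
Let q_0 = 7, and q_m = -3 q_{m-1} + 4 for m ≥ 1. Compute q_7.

-13121

q_1 = -3*7 + 4 = -17
q_2 = -3*(-17) + 4 = 55
q_3 = -3*55 + 4 = -161
q_4 = -3*(-161) + 4 = 487
q_5 = -3*487 + 4 = -1457
q_6 = -3*(-1457) + 4 = 4375
q_7 = -3*4375 + 4 = -13121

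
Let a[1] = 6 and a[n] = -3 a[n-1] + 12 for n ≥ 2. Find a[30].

-205891132094646

The fixed point is 12/(1 + 3) = 3, so a[n] - 3 = -3(a[n-1] - 3).
Hence a[n] = 3·(-3)^{n-1} + 3.
a[30] = 3·(-3)^{29} + 3 = 3·-68630377364883 + 3 = -205891132094646.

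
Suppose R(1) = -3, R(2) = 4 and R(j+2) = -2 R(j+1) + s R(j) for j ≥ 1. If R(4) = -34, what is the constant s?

-5

R(3) = -8 - 3s
R(4) = 16 + 10s
So 16 + 10s = -34, giving s = -5.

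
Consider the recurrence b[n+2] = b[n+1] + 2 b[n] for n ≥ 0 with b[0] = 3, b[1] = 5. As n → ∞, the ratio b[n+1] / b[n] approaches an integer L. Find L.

The characteristic equation is r^2 - r - 2 = 0, which factors as (r - 2)(r + 1) = 0.
So the roots are 2 and -1. Since |2| > |-1| and the coefficient of 2^n is non-zero, the ratio tends to 2.

2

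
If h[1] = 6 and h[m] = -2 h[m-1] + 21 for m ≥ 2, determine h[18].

The fixed point is 21/(1 + 2) = 7, so h[m] - 7 = -2(h[m-1] - 7).
Hence h[m] = -1·(-2)^{m-1} + 7.
h[18] = -1·(-2)^{17} + 7 = -1·-131072 + 7 = 131079.

131079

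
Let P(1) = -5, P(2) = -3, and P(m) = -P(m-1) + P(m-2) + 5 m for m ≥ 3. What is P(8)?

P(3) = -(-3) + (-5) + 15 = 13
P(4) = -13 + (-3) + 20 = 4
P(5) = -4 + 13 + 25 = 34
P(6) = -34 + 4 + 30 = 0
P(7) = -0 + 34 + 35 = 69
P(8) = -69 + 0 + 40 = -29

-29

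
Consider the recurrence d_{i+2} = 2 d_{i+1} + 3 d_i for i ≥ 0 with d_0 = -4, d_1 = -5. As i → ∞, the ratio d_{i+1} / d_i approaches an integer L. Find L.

The characteristic equation is r^2 - 2r - 3 = 0, which factors as (r - 3)(r + 1) = 0.
So the roots are 3 and -1. Since |3| > |-1| and the coefficient of 3^i is non-zero, the ratio tends to 3.

3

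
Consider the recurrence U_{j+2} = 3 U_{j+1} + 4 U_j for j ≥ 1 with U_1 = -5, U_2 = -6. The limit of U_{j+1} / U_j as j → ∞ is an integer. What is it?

The characteristic equation is r^2 - 3r - 4 = 0, which factors as (r - 4)(r + 1) = 0.
So the roots are 4 and -1. Since |4| > |-1| and the coefficient of 4^j is non-zero, the ratio tends to 4.

4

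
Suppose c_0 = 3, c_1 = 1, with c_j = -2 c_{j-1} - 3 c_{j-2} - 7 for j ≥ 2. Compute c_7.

c_2 = -2*1 - 3*3 - 7 = -18
c_3 = -2*(-18) - 3*1 - 7 = 26
c_4 = -2*26 - 3*(-18) - 7 = -5
c_5 = -2*(-5) - 3*26 - 7 = -75
c_6 = -2*(-75) - 3*(-5) - 7 = 158
c_7 = -2*158 - 3*(-75) - 7 = -98

-98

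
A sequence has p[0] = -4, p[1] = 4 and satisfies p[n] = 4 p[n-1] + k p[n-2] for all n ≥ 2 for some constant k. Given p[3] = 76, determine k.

p[2] = 16 - 4k
p[3] = 64 - 12k
So 64 - 12k = 76, giving k = -1.

-1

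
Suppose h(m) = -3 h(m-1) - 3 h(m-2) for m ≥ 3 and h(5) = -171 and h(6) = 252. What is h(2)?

Rearranging, h(m-2) = (h(m) + 3 h(m-1)) / -3.
h(4) = (252 + 3·(-171)) / -3 = -261/-3 = 87
h(3) = (-171 + 3·87) / -3 = 90/-3 = -30
h(2) = (87 + 3·(-30)) / -3 = -3/-3 = 1

1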